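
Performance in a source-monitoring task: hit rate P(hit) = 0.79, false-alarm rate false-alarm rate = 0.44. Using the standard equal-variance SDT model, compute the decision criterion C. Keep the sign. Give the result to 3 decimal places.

C = -0.328

Φ⁻¹(H) = 0.8064
Φ⁻¹(FA) = -0.1510
c = −½·[z(H) + z(FA)] = −0.5 × (0.8064 + (-0.1510)) = -0.3277
c < 0: the participant has a liberal response bias.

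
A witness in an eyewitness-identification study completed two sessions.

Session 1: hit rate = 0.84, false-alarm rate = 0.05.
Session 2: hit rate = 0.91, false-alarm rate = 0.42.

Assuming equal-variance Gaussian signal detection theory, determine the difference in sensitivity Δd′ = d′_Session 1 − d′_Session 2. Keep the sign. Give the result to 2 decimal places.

Session 1: z(0.84) = 0.994, z(0.05) = -1.645, d' = 2.639
Session 2: z(0.91) = 1.341, z(0.42) = -0.202, d' = 1.543
Δd' = d'_Session 1 − d'_Session 2 = 2.639 − 1.543 = 1.096
Session 1 has the higher sensitivity.

Δd′ = 1.10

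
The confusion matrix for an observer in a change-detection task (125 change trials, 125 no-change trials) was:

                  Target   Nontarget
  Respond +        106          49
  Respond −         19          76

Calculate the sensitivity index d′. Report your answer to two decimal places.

H = 106/125 = 0.8480
FA = 49/125 = 0.3920
z(0.8480) = 1.0279, z(0.3920) = -0.2741
d' = z(H) − z(FA) = 1.0279 − (-0.2741) = 1.3020

d′ = 1.30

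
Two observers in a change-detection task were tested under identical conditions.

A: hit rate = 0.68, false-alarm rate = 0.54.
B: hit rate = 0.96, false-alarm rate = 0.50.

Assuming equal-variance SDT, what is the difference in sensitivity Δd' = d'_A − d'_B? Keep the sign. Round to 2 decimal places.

Δd' = -1.38

A: z(0.68) = 0.468, z(0.54) = 0.100, d' = 0.368
B: z(0.96) = 1.751, z(0.50) = 0.000, d' = 1.751
Δd' = d'_A − d'_B = 0.368 − 1.751 = -1.383
B has the higher sensitivity.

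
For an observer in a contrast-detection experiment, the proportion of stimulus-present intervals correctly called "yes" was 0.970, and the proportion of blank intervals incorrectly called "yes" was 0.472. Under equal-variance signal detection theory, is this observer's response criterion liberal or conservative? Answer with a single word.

liberal

z(H) = 1.881, z(FA) = -0.070
c = −½·(z(H) + z(FA)) = -0.9055
c < 0 → liberal criterion (biased toward responding “yes”).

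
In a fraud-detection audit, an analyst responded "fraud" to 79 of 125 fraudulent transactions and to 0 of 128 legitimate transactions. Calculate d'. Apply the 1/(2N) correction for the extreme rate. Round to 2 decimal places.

The false-alarm rate is 0/128 = 0, so apply the 1/(2N) correction: FA → 1/(2·128) = 0.00391.
z(H) = z(0.63200) = 0.337
z(FA) = z(0.00391) = -2.660
d' = 0.337 − (-2.660) = 2.997

d' = 3.00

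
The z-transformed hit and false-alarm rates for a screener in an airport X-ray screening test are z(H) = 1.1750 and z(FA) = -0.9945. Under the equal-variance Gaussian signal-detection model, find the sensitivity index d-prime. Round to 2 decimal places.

d-prime = 2.17

d' = z(H) − z(FA) = 1.1750 − (-0.9945) = 2.1695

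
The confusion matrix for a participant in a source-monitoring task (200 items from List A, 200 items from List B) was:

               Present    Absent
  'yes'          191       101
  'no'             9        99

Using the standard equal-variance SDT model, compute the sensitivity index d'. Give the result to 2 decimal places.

d' = 1.68

H = 191/200 = 0.9550
FA = 101/200 = 0.5050
z(0.9550) = 1.695, z(0.5050) = 0.013
d' = z(H) − z(FA) = 1.695 − 0.013 = 1.682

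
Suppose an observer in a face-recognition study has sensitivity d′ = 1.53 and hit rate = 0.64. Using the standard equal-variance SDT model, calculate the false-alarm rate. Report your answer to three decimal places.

z(hit rate) = z(0.64) = 0.3585
z(FA) = z(H) − d' = 0.3585 − 1.53 = -1.1715
false-alarm rate = Φ(-1.1715) = 0.1207

false-alarm rate = 0.121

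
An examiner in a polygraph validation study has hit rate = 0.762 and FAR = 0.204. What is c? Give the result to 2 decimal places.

c = 0.06

Φ⁻¹(H) = 0.713
Φ⁻¹(FA) = -0.827
c = −½·[z(H) + z(FA)] = −0.5 × (0.713 + (-0.827)) = 0.057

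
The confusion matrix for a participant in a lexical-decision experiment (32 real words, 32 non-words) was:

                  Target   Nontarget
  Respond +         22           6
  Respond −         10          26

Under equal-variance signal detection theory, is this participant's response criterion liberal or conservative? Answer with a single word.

conservative

z(H) = 0.489, z(FA) = -0.887
c = −½·(z(H) + z(FA)) = 0.199
c > 0 → conservative criterion (biased toward responding “no”).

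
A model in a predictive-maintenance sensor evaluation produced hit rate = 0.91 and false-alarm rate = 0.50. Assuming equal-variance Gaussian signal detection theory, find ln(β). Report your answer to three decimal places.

ln β = -0.899

z(H) = z(0.91) = 1.3408
z(FA) = z(0.50) = 0.0000
ln β = −½·[z(H)² − z(FA)²] = −0.5 × (1.7977 − 0.0000) = -0.89885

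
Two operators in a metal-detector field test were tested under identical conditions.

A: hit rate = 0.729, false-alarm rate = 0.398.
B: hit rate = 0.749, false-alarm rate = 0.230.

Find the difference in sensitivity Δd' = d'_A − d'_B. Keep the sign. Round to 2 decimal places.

Δd' = -0.54

A: z(0.729) = 0.610, z(0.398) = -0.259, d' = 0.869
B: z(0.749) = 0.671, z(0.230) = -0.739, d' = 1.410
Δd' = d'_A − d'_B = 0.869 − 1.410 = -0.541
B has the higher sensitivity.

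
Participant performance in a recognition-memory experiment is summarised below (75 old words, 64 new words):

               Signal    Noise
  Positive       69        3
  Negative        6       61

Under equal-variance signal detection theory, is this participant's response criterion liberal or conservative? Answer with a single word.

z(H) = 1.405, z(FA) = -1.676
c = −½·(z(H) + z(FA)) = 0.1355
c > 0 → conservative criterion (biased toward responding “no”).

conservative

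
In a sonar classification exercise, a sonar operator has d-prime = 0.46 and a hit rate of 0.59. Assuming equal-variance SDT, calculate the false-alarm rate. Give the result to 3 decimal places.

false-alarm rate = 0.408

z(hit rate) = z(0.59) = 0.2275
z(FA) = z(H) − d' = 0.2275 − 0.46 = -0.2325
false-alarm rate = Φ(-0.2325) = 0.4081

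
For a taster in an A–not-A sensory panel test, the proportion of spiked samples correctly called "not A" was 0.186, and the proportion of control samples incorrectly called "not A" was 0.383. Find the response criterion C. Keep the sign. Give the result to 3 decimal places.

C = 0.595

z(0.186) = -0.8927, z(0.383) = -0.2976
c = −½·[z(H) + z(FA)] = −0.5 × (-0.8927 + (-0.2976)) = 0.59515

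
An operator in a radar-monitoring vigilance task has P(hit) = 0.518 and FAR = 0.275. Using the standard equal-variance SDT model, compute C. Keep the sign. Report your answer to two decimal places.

z(0.518) = 0.0451, z(0.275) = -0.5978
c = −½·[z(H) + z(FA)] = −0.5 × (0.0451 + (-0.5978)) = 0.27635
c > 0: the operator has a conservative response bias.

C = 0.28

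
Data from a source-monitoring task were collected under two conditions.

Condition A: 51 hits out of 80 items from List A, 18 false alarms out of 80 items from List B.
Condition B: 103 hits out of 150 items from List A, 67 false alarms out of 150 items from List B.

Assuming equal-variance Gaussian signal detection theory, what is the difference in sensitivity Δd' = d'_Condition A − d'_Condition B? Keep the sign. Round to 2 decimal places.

Condition A: z(0.6375) = 0.352, z(0.2250) = -0.755, d' = 1.107
Condition B: z(0.6867) = 0.487, z(0.4467) = -0.134, d' = 0.621
Δd' = d'_Condition A − d'_Condition B = 1.107 − 0.621 = 0.486
Condition A has the higher sensitivity.

Δd' = 0.49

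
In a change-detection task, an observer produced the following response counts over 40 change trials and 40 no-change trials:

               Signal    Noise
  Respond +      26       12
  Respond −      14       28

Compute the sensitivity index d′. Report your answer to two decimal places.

H = 26/40 = 0.6500
FA = 12/40 = 0.3000
Φ⁻¹(0.6500) = 0.3853, Φ⁻¹(0.3000) = -0.5244
d' = z(H) − z(FA) = 0.3853 − (-0.5244) = 0.9097

d′ = 0.91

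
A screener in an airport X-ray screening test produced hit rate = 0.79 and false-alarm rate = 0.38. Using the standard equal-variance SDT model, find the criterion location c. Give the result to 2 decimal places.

z(H) = 0.806
z(FA) = -0.305
c = −½·[z(H) + z(FA)] = −0.5 × (0.806 + (-0.305)) = -0.2505
c < 0: the screener has a liberal response bias.

c = -0.25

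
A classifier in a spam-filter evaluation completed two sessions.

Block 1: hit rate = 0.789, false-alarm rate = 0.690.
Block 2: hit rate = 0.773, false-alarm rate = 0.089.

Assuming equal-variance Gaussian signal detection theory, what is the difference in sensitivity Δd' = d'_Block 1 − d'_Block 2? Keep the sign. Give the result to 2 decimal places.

Δd' = -1.79

Block 1: z(0.789) = 0.803, z(0.690) = 0.496, d' = 0.307
Block 2: z(0.773) = 0.749, z(0.089) = -1.347, d' = 2.096
Δd' = d'_Block 1 − d'_Block 2 = 0.307 − 2.096 = -1.789
Block 2 has the higher sensitivity.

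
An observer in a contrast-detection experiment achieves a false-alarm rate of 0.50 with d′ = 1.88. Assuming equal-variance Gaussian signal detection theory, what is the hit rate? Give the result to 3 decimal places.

z(false-alarm rate) = z(0.50) = 0.0000
z(H) = z(FA) + d' = 0.0000 + 1.88 = 1.8800
hit rate = Φ(1.8800) = 0.9699

hit rate = 0.970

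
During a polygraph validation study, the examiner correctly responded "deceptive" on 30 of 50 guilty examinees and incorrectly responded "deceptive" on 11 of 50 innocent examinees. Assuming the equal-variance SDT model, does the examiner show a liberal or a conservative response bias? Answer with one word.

z(H) = 0.253, z(FA) = -0.772
c = −½·(z(H) + z(FA)) = 0.2595
c > 0 → conservative criterion (biased toward responding “no”).

conservative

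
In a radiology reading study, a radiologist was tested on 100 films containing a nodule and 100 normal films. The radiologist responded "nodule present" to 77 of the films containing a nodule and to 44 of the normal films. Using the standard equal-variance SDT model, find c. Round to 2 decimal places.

c = -0.29

H = 77/100 = 0.7700
FA = 44/100 = 0.4400
z(H) = z(0.7700) = 0.7388
z(FA) = z(0.4400) = -0.1510
c = −½·[z(H) + z(FA)] = −0.5 × (0.7388 + (-0.1510)) = -0.2939
c < 0: the radiologist has a liberal response bias.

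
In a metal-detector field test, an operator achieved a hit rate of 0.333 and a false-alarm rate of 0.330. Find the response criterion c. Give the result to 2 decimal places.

z(0.333) = -0.432, z(0.330) = -0.440
c = −½·[z(H) + z(FA)] = −0.5 × (-0.432 + (-0.440)) = 0.436

c = 0.44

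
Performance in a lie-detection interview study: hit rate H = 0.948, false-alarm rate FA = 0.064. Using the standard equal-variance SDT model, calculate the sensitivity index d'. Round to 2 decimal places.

z(H) = 1.626
z(FA) = -1.522
d' = z(H) − z(FA) = 1.626 − (-1.522) = 3.148

d' = 3.15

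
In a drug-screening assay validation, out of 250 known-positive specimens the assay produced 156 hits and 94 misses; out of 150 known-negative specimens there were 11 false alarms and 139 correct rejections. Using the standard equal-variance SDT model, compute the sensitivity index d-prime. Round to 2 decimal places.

d-prime = 1.77

H = 156/250 = 0.6240
FA = 11/150 = 0.0733
Φ⁻¹(H) = Φ⁻¹(0.6240) = 0.3160
Φ⁻¹(FA) = Φ⁻¹(0.0733) = -1.4516
d' = z(H) − z(FA) = 0.3160 − (-1.4516) = 1.7676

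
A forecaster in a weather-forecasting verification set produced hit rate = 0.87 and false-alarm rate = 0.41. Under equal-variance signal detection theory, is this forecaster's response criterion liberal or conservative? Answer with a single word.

z(H) = 1.126, z(FA) = -0.228
c = −½·(z(H) + z(FA)) = -0.449
c < 0 → liberal criterion (biased toward responding “yes”).

liberal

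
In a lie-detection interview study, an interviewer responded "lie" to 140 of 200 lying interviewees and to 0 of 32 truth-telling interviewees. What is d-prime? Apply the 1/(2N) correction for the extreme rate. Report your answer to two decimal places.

d-prime = 2.68

The false-alarm rate is 0/32 = 0, so apply the 1/(2N) correction: FA → 1/(2·32) = 0.01562.
z(H) = z(0.70000) = 0.524
z(FA) = z(0.01562) = -2.154
d' = 0.524 − (-2.154) = 2.678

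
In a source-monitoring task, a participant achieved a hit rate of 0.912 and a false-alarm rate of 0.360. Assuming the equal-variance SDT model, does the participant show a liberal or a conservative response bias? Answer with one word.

liberal

z(H) = 1.353, z(FA) = -0.358
c = −½·(z(H) + z(FA)) = -0.4975
c < 0 → liberal criterion (biased toward responding “yes”).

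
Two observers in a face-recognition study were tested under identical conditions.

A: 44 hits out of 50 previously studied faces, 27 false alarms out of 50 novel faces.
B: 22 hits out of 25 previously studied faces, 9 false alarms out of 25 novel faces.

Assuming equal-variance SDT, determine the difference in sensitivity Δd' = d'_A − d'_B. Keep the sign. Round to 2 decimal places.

Δd' = -0.46

A: z(0.8800) = 1.175, z(0.5400) = 0.100, d' = 1.075
B: z(0.8800) = 1.175, z(0.3600) = -0.358, d' = 1.533
Δd' = d'_A − d'_B = 1.075 − 1.533 = -0.458
B has the higher sensitivity.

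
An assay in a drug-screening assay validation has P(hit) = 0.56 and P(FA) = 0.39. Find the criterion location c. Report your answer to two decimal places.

c = 0.06

z(H) = z(0.56) = 0.1510
z(FA) = z(0.39) = -0.2793
c = −½·[z(H) + z(FA)] = −0.5 × (0.1510 + (-0.2793)) = 0.06415
c > 0: the assay has a conservative response bias.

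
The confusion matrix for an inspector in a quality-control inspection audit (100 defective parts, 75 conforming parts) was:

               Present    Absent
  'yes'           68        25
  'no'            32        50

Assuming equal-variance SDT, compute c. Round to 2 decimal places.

c = -0.02

H = 68/100 = 0.6800
FA = 25/75 = 0.3333
z(H) = z(0.6800) = 0.4677
z(FA) = z(0.3333) = -0.4308
c = −½·[z(H) + z(FA)] = −0.5 × (0.4677 + (-0.4308)) = -0.01845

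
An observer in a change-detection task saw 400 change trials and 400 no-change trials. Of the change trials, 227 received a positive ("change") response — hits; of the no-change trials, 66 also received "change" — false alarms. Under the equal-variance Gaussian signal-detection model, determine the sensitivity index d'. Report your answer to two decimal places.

d' = 1.14

H = 227/400 = 0.5675
FA = 66/400 = 0.1650
Φ⁻¹(H) = 0.1700
Φ⁻¹(FA) = -0.9741
d' = z(H) − z(FA) = 0.1700 − (-0.9741) = 1.1441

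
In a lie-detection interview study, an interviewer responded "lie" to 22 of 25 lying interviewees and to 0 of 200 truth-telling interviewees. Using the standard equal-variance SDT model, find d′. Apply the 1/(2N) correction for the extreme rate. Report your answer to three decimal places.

d′ = 3.982

The false-alarm rate is 0/200 = 0, so apply the 1/(2N) correction: FA → 1/(2·200) = 0.00250.
z(H) = z(0.88000) = 1.1750
z(FA) = z(0.00250) = -2.8070
d' = 1.1750 − (-2.8070) = 3.9820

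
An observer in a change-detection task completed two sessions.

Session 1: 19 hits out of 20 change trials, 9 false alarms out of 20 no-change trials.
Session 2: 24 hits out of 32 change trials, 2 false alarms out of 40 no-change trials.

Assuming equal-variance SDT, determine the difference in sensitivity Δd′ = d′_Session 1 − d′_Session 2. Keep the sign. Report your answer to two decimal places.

Session 1: z(0.9500) = 1.645, z(0.4500) = -0.126, d' = 1.771
Session 2: z(0.7500) = 0.674, z(0.0500) = -1.645, d' = 2.319
Δd' = d'_Session 1 − d'_Session 2 = 1.771 − 2.319 = -0.548
Session 2 has the higher sensitivity.

Δd′ = -0.55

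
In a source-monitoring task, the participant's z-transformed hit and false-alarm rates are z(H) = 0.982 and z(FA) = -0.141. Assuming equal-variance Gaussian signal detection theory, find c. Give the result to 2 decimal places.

c = −½·[z(H) + z(FA)] = −½·(0.982 + (-0.141)) = -0.4205
c < 0: the participant has a liberal response bias.

c = -0.42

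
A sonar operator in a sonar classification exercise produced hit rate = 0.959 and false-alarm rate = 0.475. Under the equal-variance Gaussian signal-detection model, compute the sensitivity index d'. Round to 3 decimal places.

z(H) = z(0.959) = 1.7392
z(FA) = z(0.475) = -0.0627
d' = z(H) − z(FA) = 1.7392 − (-0.0627) = 1.8019

d' = 1.802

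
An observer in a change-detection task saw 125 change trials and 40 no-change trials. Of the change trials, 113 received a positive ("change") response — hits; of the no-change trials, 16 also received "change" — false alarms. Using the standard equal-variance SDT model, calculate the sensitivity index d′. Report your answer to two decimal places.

H = 113/125 = 0.9040
FA = 16/40 = 0.4000
Φ⁻¹(H) = 1.305
Φ⁻¹(FA) = -0.253
d' = z(H) − z(FA) = 1.305 − (-0.253) = 1.558

d′ = 1.56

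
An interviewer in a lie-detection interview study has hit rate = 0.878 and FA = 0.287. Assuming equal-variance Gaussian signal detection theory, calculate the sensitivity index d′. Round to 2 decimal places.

z(H) = z(0.878) = 1.165
z(FA) = z(0.287) = -0.562
d' = z(H) − z(FA) = 1.165 − (-0.562) = 1.727

d′ = 1.73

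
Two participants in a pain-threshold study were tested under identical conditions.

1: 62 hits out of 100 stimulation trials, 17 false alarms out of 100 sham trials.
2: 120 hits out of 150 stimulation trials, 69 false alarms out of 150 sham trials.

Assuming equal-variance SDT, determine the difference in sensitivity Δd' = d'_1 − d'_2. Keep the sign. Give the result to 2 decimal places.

1: z(0.6200) = 0.305, z(0.1700) = -0.954, d' = 1.259
2: z(0.8000) = 0.842, z(0.4600) = -0.100, d' = 0.942
Δd' = d'_1 − d'_2 = 1.259 − 0.942 = 0.317
1 has the higher sensitivity.

Δd' = 0.32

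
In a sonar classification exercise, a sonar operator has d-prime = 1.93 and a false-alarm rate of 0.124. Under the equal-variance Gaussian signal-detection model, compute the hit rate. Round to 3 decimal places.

hit rate = 0.781

z(false-alarm rate) = z(0.124) = -1.1552
z(H) = z(FA) + d' = -1.1552 + 1.93 = 0.7748
hit rate = Φ(0.7748) = 0.7808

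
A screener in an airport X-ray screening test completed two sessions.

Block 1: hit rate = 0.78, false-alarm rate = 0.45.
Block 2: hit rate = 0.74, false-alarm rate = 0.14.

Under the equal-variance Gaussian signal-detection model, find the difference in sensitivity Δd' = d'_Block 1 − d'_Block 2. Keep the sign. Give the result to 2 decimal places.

Block 1: z(0.78) = 0.772, z(0.45) = -0.126, d' = 0.898
Block 2: z(0.74) = 0.643, z(0.14) = -1.080, d' = 1.723
Δd' = d'_Block 1 − d'_Block 2 = 0.898 − 1.723 = -0.825
Block 2 has the higher sensitivity.

Δd' = -0.83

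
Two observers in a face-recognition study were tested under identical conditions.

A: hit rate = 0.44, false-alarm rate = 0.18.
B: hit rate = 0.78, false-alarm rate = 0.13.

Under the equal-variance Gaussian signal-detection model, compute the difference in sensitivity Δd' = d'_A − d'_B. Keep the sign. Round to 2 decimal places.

Δd' = -1.13

A: z(0.44) = -0.151, z(0.18) = -0.915, d' = 0.764
B: z(0.78) = 0.772, z(0.13) = -1.126, d' = 1.898
Δd' = d'_A − d'_B = 0.764 − 1.898 = -1.134
B has the higher sensitivity.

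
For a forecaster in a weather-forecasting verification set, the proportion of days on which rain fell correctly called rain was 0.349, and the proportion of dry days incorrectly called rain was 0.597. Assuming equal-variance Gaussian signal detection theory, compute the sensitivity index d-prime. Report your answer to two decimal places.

d-prime = -0.63

z(H) = -0.388
z(FA) = 0.246
d' = z(H) − z(FA) = -0.388 − 0.246 = -0.634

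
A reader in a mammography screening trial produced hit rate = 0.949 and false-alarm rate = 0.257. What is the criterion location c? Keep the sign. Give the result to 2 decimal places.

c = -0.49

z(H) = 1.635
z(FA) = -0.653
c = −½·[z(H) + z(FA)] = −0.5 × (1.635 + (-0.653)) = -0.491
c < 0: the reader has a liberal response bias.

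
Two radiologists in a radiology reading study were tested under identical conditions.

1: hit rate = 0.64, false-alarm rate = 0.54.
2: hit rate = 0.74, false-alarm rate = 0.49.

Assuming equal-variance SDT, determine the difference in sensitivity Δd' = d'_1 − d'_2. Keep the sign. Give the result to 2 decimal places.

Δd' = -0.41

1: z(0.64) = 0.358, z(0.54) = 0.100, d' = 0.258
2: z(0.74) = 0.643, z(0.49) = -0.025, d' = 0.668
Δd' = d'_1 − d'_2 = 0.258 − 0.668 = -0.410
2 has the higher sensitivity.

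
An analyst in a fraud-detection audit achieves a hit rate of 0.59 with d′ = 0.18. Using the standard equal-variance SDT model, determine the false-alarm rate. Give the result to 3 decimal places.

false-alarm rate = 0.519

z(hit rate) = z(0.59) = 0.2275
z(FA) = z(H) − d' = 0.2275 − 0.18 = 0.0475
false-alarm rate = Φ(0.0475) = 0.5189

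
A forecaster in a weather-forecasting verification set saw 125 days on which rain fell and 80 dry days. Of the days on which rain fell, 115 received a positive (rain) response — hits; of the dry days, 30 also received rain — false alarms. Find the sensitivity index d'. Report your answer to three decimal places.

H = 115/125 = 0.9200
FA = 30/80 = 0.3750
Φ⁻¹(H) = Φ⁻¹(0.9200) = 1.4051
Φ⁻¹(FA) = Φ⁻¹(0.3750) = -0.3186
d' = z(H) − z(FA) = 1.4051 − (-0.3186) = 1.7237

d' = 1.724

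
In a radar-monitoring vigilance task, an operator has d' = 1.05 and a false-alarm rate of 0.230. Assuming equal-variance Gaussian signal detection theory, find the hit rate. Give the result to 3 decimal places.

z(false-alarm rate) = z(0.230) = -0.7388
z(H) = z(FA) + d' = -0.7388 + 1.05 = 0.3112
hit rate = Φ(0.3112) = 0.6222

hit rate = 0.622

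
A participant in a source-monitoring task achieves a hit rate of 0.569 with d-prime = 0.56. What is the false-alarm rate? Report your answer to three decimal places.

false-alarm rate = 0.350

z(hit rate) = z(0.569) = 0.1738
z(FA) = z(H) − d' = 0.1738 − 0.56 = -0.3862
false-alarm rate = Φ(-0.3862) = 0.3497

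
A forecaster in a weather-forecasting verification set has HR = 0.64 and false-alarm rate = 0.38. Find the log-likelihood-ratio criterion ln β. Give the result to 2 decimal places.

ln β = -0.02

Φ⁻¹(0.64) = 0.358, Φ⁻¹(0.38) = -0.305
ln β = −½·[z(H)² − z(FA)²] = −0.5 × (0.128 − 0.093) = -0.0175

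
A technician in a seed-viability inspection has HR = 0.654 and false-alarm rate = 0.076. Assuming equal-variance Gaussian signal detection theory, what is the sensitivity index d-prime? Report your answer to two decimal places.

d-prime = 1.83

Φ⁻¹(H) = Φ⁻¹(0.654) = 0.396
Φ⁻¹(FA) = Φ⁻¹(0.076) = -1.433
d' = z(H) − z(FA) = 0.396 − (-1.433) = 1.829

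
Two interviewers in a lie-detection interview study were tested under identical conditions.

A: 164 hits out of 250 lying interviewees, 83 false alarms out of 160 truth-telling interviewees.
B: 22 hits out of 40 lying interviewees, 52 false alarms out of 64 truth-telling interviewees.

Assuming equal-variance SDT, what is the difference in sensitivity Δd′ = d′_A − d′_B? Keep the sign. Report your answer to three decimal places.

A: z(0.6560) = 0.4016, z(0.5188) = 0.0471, d' = 0.3545
B: z(0.5500) = 0.1257, z(0.8125) = 0.8871, d' = -0.7614
Δd' = d'_A − d'_B = 0.3545 − (-0.7614) = 1.1159
A has the higher sensitivity.

Δd′ = 1.116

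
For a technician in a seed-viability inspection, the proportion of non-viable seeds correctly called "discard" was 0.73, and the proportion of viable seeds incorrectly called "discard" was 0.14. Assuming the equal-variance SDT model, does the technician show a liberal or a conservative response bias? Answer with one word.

z(H) = 0.613, z(FA) = -1.080
c = −½·(z(H) + z(FA)) = 0.2335
c > 0 → conservative criterion (biased toward responding “no”).

conservative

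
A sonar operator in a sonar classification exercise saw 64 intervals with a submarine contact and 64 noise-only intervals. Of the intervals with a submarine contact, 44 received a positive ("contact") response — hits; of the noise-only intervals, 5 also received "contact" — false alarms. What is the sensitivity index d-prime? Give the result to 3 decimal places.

d-prime = 1.907

H = 44/64 = 0.6875
FA = 5/64 = 0.0781
z(H) = 0.4888
z(FA) = -1.4180
d' = z(H) − z(FA) = 0.4888 − (-1.4180) = 1.9068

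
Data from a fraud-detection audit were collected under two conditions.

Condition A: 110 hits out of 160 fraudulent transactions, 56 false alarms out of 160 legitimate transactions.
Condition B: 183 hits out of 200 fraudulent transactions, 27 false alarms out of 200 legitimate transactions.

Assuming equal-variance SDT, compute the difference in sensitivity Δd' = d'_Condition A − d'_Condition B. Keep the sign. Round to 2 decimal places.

Condition A: z(0.6875) = 0.489, z(0.3500) = -0.385, d' = 0.874
Condition B: z(0.9150) = 1.372, z(0.1350) = -1.103, d' = 2.475
Δd' = d'_Condition A − d'_Condition B = 0.874 − 2.475 = -1.601
Condition B has the higher sensitivity.

Δd' = -1.60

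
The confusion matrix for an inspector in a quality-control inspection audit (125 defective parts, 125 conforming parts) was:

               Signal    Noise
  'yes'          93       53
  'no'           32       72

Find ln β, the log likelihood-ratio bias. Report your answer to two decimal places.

ln β = -0.20

H = 93/125 = 0.7440
FA = 53/125 = 0.4240
Φ⁻¹(H) = 0.656
Φ⁻¹(FA) = -0.192
ln β = −½·[z(H)² − z(FA)²] = −0.5 × (0.430 − 0.037) = -0.1965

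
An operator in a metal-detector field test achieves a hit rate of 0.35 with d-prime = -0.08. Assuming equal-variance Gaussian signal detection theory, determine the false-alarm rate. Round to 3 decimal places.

false-alarm rate = 0.380

z(hit rate) = z(0.35) = -0.3853
z(FA) = z(H) − d' = -0.3853 − (-0.08) = -0.3053
false-alarm rate = Φ(-0.3053) = 0.3801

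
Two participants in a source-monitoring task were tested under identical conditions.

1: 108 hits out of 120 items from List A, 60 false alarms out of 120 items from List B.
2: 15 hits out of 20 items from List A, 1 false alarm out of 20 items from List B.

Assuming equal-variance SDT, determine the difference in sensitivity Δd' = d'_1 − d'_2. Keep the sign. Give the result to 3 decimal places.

1: z(0.9000) = 1.2816, z(0.5000) = 0.0000, d' = 1.2816
2: z(0.7500) = 0.6745, z(0.0500) = -1.6449, d' = 2.3194
Δd' = d'_1 − d'_2 = 1.2816 − 2.3194 = -1.0378
2 has the higher sensitivity.

Δd' = -1.038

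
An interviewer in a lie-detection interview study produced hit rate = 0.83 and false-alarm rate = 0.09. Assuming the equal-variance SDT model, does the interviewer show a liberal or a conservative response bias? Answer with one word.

conservative

z(H) = 0.954, z(FA) = -1.341
c = −½·(z(H) + z(FA)) = 0.1935
c > 0 → conservative criterion (biased toward responding “no”).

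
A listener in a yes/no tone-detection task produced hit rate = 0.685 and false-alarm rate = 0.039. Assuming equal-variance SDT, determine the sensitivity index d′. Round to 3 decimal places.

Φ⁻¹(H) = Φ⁻¹(0.685) = 0.4817
Φ⁻¹(FA) = Φ⁻¹(0.039) = -1.7624
d' = z(H) − z(FA) = 0.4817 − (-1.7624) = 2.2441

d′ = 2.244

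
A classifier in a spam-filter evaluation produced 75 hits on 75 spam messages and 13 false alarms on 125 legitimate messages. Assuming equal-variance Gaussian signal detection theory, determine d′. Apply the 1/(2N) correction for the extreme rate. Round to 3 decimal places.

The hit rate is 75/75 = 1, so apply the 1/(2N) correction: H → 1 − 1/(2·75) = 0.99333.
z(H) = z(0.99333) = 2.4746
z(FA) = z(0.10400) = -1.2591
d' = 2.4746 − (-1.2591) = 3.7337

d′ = 3.734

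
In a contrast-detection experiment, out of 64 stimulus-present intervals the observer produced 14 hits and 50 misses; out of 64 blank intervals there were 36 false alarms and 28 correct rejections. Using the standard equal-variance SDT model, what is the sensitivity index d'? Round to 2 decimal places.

H = 14/64 = 0.2188
FA = 36/64 = 0.5625
z(H) = -0.776
z(FA) = 0.157
d' = z(H) − z(FA) = -0.776 − 0.157 = -0.933

d' = -0.93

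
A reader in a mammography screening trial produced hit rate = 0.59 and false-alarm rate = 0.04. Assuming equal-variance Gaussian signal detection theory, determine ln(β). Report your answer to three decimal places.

ln β = 1.507

z(H) = 0.2275
z(FA) = -1.7507
ln β = −½·[z(H)² − z(FA)²] = −0.5 × (0.0518 − 3.0650) = 1.5066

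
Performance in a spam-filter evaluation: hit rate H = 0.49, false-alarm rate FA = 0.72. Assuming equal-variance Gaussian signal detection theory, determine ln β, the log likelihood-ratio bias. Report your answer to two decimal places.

ln β = 0.17

Φ⁻¹(H) = Φ⁻¹(0.49) = -0.025
Φ⁻¹(FA) = Φ⁻¹(0.72) = 0.583
ln β = −½·[z(H)² − z(FA)²] = −0.5 × (0.001 − 0.340) = 0.1695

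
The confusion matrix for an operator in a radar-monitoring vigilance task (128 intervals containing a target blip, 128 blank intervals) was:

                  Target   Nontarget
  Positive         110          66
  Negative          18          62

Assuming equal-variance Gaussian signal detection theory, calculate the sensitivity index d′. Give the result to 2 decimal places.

H = 110/128 = 0.8594
FA = 66/128 = 0.5156
z(0.8594) = 1.0776, z(0.5156) = 0.0391
d' = z(H) − z(FA) = 1.0776 − 0.0391 = 1.0385

d′ = 1.04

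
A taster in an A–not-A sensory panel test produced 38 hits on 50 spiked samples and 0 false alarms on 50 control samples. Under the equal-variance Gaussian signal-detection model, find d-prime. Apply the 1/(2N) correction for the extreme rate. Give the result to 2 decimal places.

The false-alarm rate is 0/50 = 0, so apply the 1/(2N) correction: FA → 1/(2·50) = 0.01000.
z(H) = z(0.76000) = 0.706
z(FA) = z(0.01000) = -2.326
d' = 0.706 − (-2.326) = 3.032

d-prime = 3.03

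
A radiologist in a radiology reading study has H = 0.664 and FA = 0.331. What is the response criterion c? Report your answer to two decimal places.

c = 0.01

Φ⁻¹(H) = 0.423
Φ⁻¹(FA) = -0.437
c = −½·[z(H) + z(FA)] = −0.5 × (0.423 + (-0.437)) = 0.007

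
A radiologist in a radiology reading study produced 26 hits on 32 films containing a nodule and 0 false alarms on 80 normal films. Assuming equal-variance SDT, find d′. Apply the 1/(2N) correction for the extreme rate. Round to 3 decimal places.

The false-alarm rate is 0/80 = 0, so apply the 1/(2N) correction: FA → 1/(2·80) = 0.00625.
z(H) = z(0.81250) = 0.8871
z(FA) = z(0.00625) = -2.4977
d' = 0.8871 − (-2.4977) = 3.3848

d′ = 3.385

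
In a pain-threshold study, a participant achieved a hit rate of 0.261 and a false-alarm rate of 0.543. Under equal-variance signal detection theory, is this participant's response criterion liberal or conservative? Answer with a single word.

z(H) = -0.640, z(FA) = 0.108
c = −½·(z(H) + z(FA)) = 0.266
c > 0 → conservative criterion (biased toward responding “no”).

conservative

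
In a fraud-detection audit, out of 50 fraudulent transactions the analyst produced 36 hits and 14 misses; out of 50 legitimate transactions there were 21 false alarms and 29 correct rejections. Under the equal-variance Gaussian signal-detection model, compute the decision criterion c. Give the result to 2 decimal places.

c = -0.19

H = 36/50 = 0.7200
FA = 21/50 = 0.4200
z(H) = z(0.7200) = 0.583
z(FA) = z(0.4200) = -0.202
c = −½·[z(H) + z(FA)] = −0.5 × (0.583 + (-0.202)) = -0.1905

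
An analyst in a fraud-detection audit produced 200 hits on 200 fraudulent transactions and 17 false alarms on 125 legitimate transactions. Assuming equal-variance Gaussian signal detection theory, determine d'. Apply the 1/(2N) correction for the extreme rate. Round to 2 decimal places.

d' = 3.91

The hit rate is 200/200 = 1, so apply the 1/(2N) correction: H → 1 − 1/(2·200) = 0.99750.
z(H) = z(0.99750) = 2.807
z(FA) = z(0.13600) = -1.098
d' = 2.807 − (-1.098) = 3.905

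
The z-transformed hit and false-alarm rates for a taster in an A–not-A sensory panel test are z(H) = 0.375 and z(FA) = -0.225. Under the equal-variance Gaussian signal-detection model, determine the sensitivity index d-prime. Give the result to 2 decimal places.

d' = z(H) − z(FA) = 0.375 − (-0.225) = 0.600

d-prime = 0.60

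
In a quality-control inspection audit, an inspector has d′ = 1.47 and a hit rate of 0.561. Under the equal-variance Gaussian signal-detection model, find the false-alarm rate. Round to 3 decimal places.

false-alarm rate = 0.094

z(hit rate) = z(0.561) = 0.1535
z(FA) = z(H) − d' = 0.1535 − 1.47 = -1.3165
false-alarm rate = Φ(-1.3165) = 0.0940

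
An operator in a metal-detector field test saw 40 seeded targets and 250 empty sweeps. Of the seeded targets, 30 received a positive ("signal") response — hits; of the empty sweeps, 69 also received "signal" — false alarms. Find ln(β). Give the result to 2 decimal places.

ln β = -0.05

H = 30/40 = 0.7500
FA = 69/250 = 0.2760
Φ⁻¹(0.7500) = 0.674, Φ⁻¹(0.2760) = -0.595
ln β = −½·[z(H)² − z(FA)²] = −0.5 × (0.454 − 0.354) = -0.050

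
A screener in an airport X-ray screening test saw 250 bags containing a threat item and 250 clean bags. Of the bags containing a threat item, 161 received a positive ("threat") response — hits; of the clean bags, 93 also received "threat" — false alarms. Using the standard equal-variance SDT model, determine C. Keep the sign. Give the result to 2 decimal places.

C = -0.02

H = 161/250 = 0.6440
FA = 93/250 = 0.3720
Φ⁻¹(H) = 0.369
Φ⁻¹(FA) = -0.327
c = −½·[z(H) + z(FA)] = −0.5 × (0.369 + (-0.327)) = -0.021
c < 0: the screener has a liberal response bias.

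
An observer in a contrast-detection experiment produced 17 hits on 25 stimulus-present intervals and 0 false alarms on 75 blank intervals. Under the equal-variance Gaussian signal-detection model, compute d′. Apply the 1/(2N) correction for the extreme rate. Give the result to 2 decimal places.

The false-alarm rate is 0/75 = 0, so apply the 1/(2N) correction: FA → 1/(2·75) = 0.00667.
z(H) = z(0.68000) = 0.468
z(FA) = z(0.00667) = -2.475
d' = 0.468 − (-2.475) = 2.943

d′ = 2.94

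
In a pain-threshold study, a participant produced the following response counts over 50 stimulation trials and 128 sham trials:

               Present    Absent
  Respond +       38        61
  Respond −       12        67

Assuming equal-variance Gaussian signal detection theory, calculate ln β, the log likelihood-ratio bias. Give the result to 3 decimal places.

H = 38/50 = 0.7600
FA = 61/128 = 0.4766
z(H) = 0.7063
z(FA) = -0.0587
ln β = −½·[z(H)² − z(FA)²] = −0.5 × (0.4989 − 0.0034) = -0.24775

ln β = -0.248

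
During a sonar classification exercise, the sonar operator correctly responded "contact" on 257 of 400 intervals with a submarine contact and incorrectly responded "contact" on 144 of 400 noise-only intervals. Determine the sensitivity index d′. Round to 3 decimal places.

d′ = 0.724

H = 257/400 = 0.6425
FA = 144/400 = 0.3600
z(H) = z(0.6425) = 0.3651
z(FA) = z(0.3600) = -0.3585
d' = z(H) − z(FA) = 0.3651 − (-0.3585) = 0.7236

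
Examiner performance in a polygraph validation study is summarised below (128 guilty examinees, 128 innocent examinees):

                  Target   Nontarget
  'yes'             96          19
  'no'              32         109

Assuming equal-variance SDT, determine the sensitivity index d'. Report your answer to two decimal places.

d' = 1.72

H = 96/128 = 0.7500
FA = 19/128 = 0.1484
z(H) = z(0.7500) = 0.6745
z(FA) = z(0.1484) = -1.0433
d' = z(H) − z(FA) = 0.6745 − (-1.0433) = 1.7178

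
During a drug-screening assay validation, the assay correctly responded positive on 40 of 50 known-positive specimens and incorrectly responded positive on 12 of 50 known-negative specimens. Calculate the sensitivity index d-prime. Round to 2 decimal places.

H = 40/50 = 0.8000
FA = 12/50 = 0.2400
z(H) = z(0.8000) = 0.842
z(FA) = z(0.2400) = -0.706
d' = z(H) − z(FA) = 0.842 − (-0.706) = 1.548

d-prime = 1.55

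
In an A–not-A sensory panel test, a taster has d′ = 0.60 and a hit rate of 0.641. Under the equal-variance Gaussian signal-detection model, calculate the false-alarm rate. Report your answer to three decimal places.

z(hit rate) = z(0.641) = 0.3611
z(FA) = z(H) − d' = 0.3611 − 0.60 = -0.2389
false-alarm rate = Φ(-0.2389) = 0.4056

false-alarm rate = 0.406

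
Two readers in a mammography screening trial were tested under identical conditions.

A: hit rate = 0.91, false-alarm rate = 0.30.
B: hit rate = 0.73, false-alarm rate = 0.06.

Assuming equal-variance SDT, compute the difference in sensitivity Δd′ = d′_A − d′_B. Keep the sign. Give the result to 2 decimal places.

A: z(0.91) = 1.341, z(0.30) = -0.524, d' = 1.865
B: z(0.73) = 0.613, z(0.06) = -1.555, d' = 2.168
Δd' = d'_A − d'_B = 1.865 − 2.168 = -0.303
B has the higher sensitivity.

Δd′ = -0.30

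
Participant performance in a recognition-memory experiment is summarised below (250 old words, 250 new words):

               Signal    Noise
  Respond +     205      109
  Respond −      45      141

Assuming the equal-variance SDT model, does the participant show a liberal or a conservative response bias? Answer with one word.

liberal

z(H) = 0.915, z(FA) = -0.161
c = −½·(z(H) + z(FA)) = -0.377
c < 0 → liberal criterion (biased toward responding “yes”).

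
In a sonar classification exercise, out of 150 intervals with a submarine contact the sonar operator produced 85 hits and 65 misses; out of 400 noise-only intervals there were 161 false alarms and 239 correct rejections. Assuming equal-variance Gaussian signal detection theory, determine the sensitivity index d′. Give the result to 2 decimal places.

H = 85/150 = 0.5667
FA = 161/400 = 0.4025
z(H) = z(0.5667) = 0.1680
z(FA) = z(0.4025) = -0.2469
d' = z(H) − z(FA) = 0.1680 − (-0.2469) = 0.4149

d′ = 0.41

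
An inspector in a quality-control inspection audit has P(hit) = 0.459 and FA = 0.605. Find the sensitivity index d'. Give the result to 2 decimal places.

z(0.459) = -0.1030, z(0.605) = 0.2663
d' = z(H) − z(FA) = -0.1030 − 0.2663 = -0.3693

d' = -0.37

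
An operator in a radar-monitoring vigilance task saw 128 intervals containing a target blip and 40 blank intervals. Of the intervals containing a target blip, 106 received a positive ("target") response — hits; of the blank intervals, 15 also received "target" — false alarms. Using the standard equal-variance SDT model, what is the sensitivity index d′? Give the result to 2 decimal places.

H = 106/128 = 0.8281
FA = 15/40 = 0.3750
z(H) = 0.9467
z(FA) = -0.3186
d' = z(H) − z(FA) = 0.9467 − (-0.3186) = 1.2653

d′ = 1.27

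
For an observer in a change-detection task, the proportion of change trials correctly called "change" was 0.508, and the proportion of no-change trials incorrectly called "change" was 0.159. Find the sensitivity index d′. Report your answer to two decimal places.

Φ⁻¹(0.508) = 0.020, Φ⁻¹(0.159) = -0.999
d' = z(H) − z(FA) = 0.020 − (-0.999) = 1.019

d′ = 1.02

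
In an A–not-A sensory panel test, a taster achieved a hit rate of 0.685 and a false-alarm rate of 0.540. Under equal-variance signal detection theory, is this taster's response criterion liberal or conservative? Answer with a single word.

z(H) = 0.482, z(FA) = 0.100
c = −½·(z(H) + z(FA)) = -0.291
c < 0 → liberal criterion (biased toward responding “yes”).

liberal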